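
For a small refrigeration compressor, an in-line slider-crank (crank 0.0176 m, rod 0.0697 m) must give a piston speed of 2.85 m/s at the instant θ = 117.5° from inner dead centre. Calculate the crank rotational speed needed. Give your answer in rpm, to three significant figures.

For an in-line slider-crank, |v_piston| = rω|sinθ|·[1 + r cosθ/√(L² − r² sin²θ)].
With r = 0.0176 m, L = 0.0697 m, θ = 117.5°: the bracketed kinematic factor |dx/dθ| = 0.013744 m.
ω = v/|dx/dθ| = 2.85/0.013744 = 207.37 rad/s.
N = 60ω/(2π) = 1980.2 rpm.

1980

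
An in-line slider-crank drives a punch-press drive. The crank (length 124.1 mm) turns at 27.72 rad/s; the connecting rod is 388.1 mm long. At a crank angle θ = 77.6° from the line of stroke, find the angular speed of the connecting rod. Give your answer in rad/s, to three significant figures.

2.00

ω = 27.72 rad/s
The rod makes angle φ with the slider axis where L sinφ = r sinθ; differentiating, L cosφ·φ̇ = r ω cosθ.
L cosφ = √(L² − r² sin²θ) = 0.36869 m.
|ω_rod| = r ω |cosθ| / √(L² − r² sin²θ) = 0.1241·27.72·0.21474/0.36869 = 2.0036 rad/s.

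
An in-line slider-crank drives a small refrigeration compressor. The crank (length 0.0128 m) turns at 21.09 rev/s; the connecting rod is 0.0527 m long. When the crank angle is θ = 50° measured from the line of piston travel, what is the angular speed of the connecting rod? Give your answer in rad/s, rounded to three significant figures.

21.1

ω = 132.5 rad/s (converted from 21.09 rev/s).
The rod makes angle φ with the slider axis where L sinφ = r sinθ; differentiating, L cosφ·φ̇ = r ω cosθ.
L cosφ = √(L² − r² sin²θ) = 0.05178 m.
|ω_rod| = r ω |cosθ| / √(L² − r² sin²θ) = 0.0128·132.5·0.64279/0.05178 = 21.056 rad/s.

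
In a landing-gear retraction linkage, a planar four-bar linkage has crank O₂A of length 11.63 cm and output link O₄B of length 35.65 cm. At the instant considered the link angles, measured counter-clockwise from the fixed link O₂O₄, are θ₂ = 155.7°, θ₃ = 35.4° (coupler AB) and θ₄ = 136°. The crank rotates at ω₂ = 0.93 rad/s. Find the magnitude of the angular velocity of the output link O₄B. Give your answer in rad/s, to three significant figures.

0.266

ω₂ = 0.93 rad/s
Differentiating the loop-closure r₂e^{iθ₂}+r₃e^{iθ₃}=r₁+r₄e^{iθ₄} gives r₂ω₂e^{iθ₂}+r₃ω₃e^{iθ₃}=r₄ω₄e^{iθ₄}.
Eliminating the other unknown: ω₄ = r₂ω₂ sin(θ₂−θ₃) / [r₄ sin(θ₄−θ₃)].
Numerator sine = +0.86340; denominator sine = +0.98294.
Result = 0.1163·0.93·(+0.86340) / (0.3565·(+0.98294)) = +0.26649 rad/s; magnitude 0.26649 rad/s.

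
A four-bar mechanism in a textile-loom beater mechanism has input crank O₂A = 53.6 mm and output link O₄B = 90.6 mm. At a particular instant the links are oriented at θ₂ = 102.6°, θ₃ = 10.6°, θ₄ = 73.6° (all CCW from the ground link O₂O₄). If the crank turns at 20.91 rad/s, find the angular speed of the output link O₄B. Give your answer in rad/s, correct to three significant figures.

13.9

ω₂ = 20.91 rad/s
Differentiating the loop-closure r₂e^{iθ₂}+r₃e^{iθ₃}=r₁+r₄e^{iθ₄} gives r₂ω₂e^{iθ₂}+r₃ω₃e^{iθ₃}=r₄ω₄e^{iθ₄}.
Eliminating the other unknown: ω₄ = r₂ω₂ sin(θ₂−θ₃) / [r₄ sin(θ₄−θ₃)].
Numerator sine = +0.99939; denominator sine = +0.89101.
Result = 0.0536·20.91·(+0.99939) / (0.0906·(+0.89101)) = +13.875 rad/s; magnitude 13.875 rad/s.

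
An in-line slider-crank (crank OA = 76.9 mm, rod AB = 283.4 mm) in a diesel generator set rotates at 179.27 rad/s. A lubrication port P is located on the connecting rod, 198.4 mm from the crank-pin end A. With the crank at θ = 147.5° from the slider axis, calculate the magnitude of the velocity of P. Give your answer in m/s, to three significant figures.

ω = 179.3 rad/s.  Crank-pin speed |V_A| = rω = 13.786 m/s, perpendicular to OA.
Rod angle: sinφ = −(r/L) sinθ ⇒ φ = -8.383°; ω_rod = −rω cosθ/√(L²−r²sin²θ) = +41.469 rad/s.
V_P = V_A + ω_rod × AP, with AP = 0.1984 m along the rod.
Components: V_Px = −rω sinθ − a·ω_rod·sinφ = -6.2076 m/s;  V_Py = rω cosθ + a·ω_rod·cosφ = -3.4872 m/s.
|V_P| = √(V_Px² + V_Py²) = 7.1201 m/s.

7.12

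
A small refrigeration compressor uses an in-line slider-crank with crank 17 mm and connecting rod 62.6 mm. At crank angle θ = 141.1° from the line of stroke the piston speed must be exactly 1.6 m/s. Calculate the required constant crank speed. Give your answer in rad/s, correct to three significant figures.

For an in-line slider-crank, |v_piston| = rω|sinθ|·[1 + r cosθ/√(L² − r² sin²θ)].
With r = 0.017 m, L = 0.0626 m, θ = 141.1°: the bracketed kinematic factor |dx/dθ| = 0.0083857 m.
ω = v/|dx/dθ| = 1.6/0.0083857 = 190.8 rad/s.

191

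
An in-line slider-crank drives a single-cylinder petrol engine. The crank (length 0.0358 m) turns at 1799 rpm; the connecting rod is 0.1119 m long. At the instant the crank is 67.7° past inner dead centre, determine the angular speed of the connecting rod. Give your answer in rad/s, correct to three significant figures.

ω = 188.4 rad/s (converted from 1799 rpm).
The rod makes angle φ with the slider axis where L sinφ = r sinθ; differentiating, L cosφ·φ̇ = r ω cosθ.
L cosφ = √(L² − r² sin²θ) = 0.10689 m.
|ω_rod| = r ω |cosθ| / √(L² − r² sin²θ) = 0.0358·188.4·0.37946/0.10689 = 23.943 rad/s.

23.9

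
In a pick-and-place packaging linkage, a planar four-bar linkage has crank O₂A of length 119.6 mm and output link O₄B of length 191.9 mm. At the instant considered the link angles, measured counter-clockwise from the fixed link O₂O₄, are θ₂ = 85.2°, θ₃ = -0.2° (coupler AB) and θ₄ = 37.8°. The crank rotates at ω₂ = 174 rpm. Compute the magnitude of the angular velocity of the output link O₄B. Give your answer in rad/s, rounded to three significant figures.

ω₂ = 18.22 rad/s (from 174 rpm).
Differentiating the loop-closure r₂e^{iθ₂}+r₃e^{iθ₃}=r₁+r₄e^{iθ₄} gives r₂ω₂e^{iθ₂}+r₃ω₃e^{iθ₃}=r₄ω₄e^{iθ₄}.
Eliminating the other unknown: ω₄ = r₂ω₂ sin(θ₂−θ₃) / [r₄ sin(θ₄−θ₃)].
Numerator sine = +0.99678; denominator sine = +0.61566.
Result = 0.1196·18.22·(+0.99678) / (0.1919·(+0.61566)) = +18.386 rad/s; magnitude 18.386 rad/s.

18.4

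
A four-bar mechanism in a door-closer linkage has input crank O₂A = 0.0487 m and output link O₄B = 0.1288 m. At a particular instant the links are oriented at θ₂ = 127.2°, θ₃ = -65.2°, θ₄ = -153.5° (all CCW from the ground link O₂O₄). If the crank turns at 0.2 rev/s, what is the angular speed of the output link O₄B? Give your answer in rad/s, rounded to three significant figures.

0.102

ω₂ = 1.257 rad/s (from 0.2 rev/s).
Differentiating the loop-closure r₂e^{iθ₂}+r₃e^{iθ₃}=r₁+r₄e^{iθ₄} gives r₂ω₂e^{iθ₂}+r₃ω₃e^{iθ₃}=r₄ω₄e^{iθ₄}.
Eliminating the other unknown: ω₄ = r₂ω₂ sin(θ₂−θ₃) / [r₄ sin(θ₄−θ₃)].
Numerator sine = -0.21474; denominator sine = -0.99956.
Result = 0.0487·1.257·(-0.21474) / (0.1288·(-0.99956)) = +0.10207 rad/s; magnitude 0.10207 rad/s.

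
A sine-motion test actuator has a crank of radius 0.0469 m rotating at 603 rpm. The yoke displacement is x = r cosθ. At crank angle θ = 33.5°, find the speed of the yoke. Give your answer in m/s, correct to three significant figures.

ω = 63.15 rad/s (from 603 rpm).
x = r cosθ ⇒ ẋ = −rω sinθ.
|v| = rω|sinθ| = 0.0469·63.15·|sin 33.5°| = 1.6346 m/s.

1.63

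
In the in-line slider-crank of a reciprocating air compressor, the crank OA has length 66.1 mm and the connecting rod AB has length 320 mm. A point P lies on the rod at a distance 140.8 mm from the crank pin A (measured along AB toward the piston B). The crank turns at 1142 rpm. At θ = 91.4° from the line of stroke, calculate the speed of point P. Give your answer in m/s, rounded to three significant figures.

7.89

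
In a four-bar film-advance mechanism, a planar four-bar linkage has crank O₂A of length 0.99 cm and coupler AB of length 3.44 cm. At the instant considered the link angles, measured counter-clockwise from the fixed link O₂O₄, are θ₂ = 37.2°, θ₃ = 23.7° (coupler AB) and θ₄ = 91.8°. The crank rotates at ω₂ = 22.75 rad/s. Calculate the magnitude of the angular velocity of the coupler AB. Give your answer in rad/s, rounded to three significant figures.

ω₂ = 22.75 rad/s
Differentiating the loop-closure r₂e^{iθ₂}+r₃e^{iθ₃}=r₁+r₄e^{iθ₄} gives r₂ω₂e^{iθ₂}+r₃ω₃e^{iθ₃}=r₄ω₄e^{iθ₄}.
Eliminating the other unknown: ω₃ = r₂ω₂ sin(θ₄−θ₂) / [r₃ sin(θ₃−θ₄)].
Numerator sine = +0.81513; denominator sine = -0.92784.
Result = 0.0099·22.75·(+0.81513) / (0.0344·(-0.92784)) = -5.7519 rad/s; magnitude 5.7519 rad/s.

5.75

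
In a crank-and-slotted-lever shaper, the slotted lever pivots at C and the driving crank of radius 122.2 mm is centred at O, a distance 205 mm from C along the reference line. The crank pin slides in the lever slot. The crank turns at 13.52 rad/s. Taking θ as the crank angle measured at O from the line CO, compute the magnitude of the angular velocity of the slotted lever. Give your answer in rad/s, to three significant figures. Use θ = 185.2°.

ω = 13.52 rad/s
Crank pin A relative to C: A = (d + r cosθ, r sinθ); lever angle φ = atan2(r sinθ, d + r cosθ).
Differentiating tanφ: φ̇ = rω(d cosθ + r)/(d² + r² + 2dr cosθ).
d² + r² + 2dr cosθ = |CA|² = 0.00706204 m²;  d cosθ + r = -0.081956 m.
|ω_lever| = |0.1222·13.52·-0.081956| / 0.00706204 = 19.173 rad/s.

19.2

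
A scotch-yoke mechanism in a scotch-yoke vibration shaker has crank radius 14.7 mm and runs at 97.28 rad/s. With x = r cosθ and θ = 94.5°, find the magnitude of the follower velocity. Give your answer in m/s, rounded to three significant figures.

ω = 97.28 rad/s
x = r cosθ ⇒ ẋ = −rω sinθ.
|v| = rω|sinθ| = 0.0147·97.28·|sin 94.5°| = 1.4256 m/s.

1.43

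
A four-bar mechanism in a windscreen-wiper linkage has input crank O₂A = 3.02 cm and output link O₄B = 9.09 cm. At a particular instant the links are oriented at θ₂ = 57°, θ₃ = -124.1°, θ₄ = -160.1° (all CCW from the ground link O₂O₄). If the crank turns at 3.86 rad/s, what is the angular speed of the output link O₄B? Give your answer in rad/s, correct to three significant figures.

0.0419

ω₂ = 3.86 rad/s
Differentiating the loop-closure r₂e^{iθ₂}+r₃e^{iθ₃}=r₁+r₄e^{iθ₄} gives r₂ω₂e^{iθ₂}+r₃ω₃e^{iθ₃}=r₄ω₄e^{iθ₄}.
Eliminating the other unknown: ω₄ = r₂ω₂ sin(θ₂−θ₃) / [r₄ sin(θ₄−θ₃)].
Numerator sine = -0.01920; denominator sine = -0.58779.
Result = 0.0302·3.86·(-0.01920) / (0.0909·(-0.58779)) = +0.041885 rad/s; magnitude 0.041885 rad/s.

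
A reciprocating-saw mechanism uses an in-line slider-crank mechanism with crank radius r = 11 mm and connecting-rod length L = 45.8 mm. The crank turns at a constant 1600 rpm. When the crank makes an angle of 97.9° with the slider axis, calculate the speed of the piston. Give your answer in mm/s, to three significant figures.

1760

ω = 2π·1600/60 = 167.6 rad/s
For an in-line slider-crank, x = r cosθ + √(L² − r² sin²θ), so v = −rω sinθ·[1 + r cosθ/√(L² − r² sin²θ)].
With r = 0.011 m, L = 0.0458 m, θ = 97.9°: √(L² − r² sin²θ) = 0.044485 m.
v = −0.011·167.6·0.99051·[1 + 0.011·-0.13744/0.044485] = -1.7635 m/s.
|v| = 1.7635 m/s = 1763.5 mm/s.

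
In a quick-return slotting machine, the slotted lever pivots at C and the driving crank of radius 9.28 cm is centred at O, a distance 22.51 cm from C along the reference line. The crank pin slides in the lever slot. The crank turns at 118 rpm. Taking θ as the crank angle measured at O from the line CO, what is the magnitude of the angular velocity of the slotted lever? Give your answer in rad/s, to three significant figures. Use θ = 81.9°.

ω = 12.36 rad/s (from 118 rpm).
Crank pin A relative to C: A = (d + r cosθ, r sinθ); lever angle φ = atan2(r sinθ, d + r cosθ).
Differentiating tanφ: φ̇ = rω(d cosθ + r)/(d² + r² + 2dr cosθ).
d² + r² + 2dr cosθ = |CA|² = 0.0651685 m²;  d cosθ + r = +0.12452 m.
|ω_lever| = |0.0928·12.36·+0.12452| / 0.0651685 = 2.191 rad/s.

2.19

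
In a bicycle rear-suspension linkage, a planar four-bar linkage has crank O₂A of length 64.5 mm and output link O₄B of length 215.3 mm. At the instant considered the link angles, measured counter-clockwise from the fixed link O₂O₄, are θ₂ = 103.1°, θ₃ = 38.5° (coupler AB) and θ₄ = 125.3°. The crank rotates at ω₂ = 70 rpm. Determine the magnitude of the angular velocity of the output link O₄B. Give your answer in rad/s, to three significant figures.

1.99

ω₂ = 7.33 rad/s (from 70 rpm).
Differentiating the loop-closure r₂e^{iθ₂}+r₃e^{iθ₃}=r₁+r₄e^{iθ₄} gives r₂ω₂e^{iθ₂}+r₃ω₃e^{iθ₃}=r₄ω₄e^{iθ₄}.
Eliminating the other unknown: ω₄ = r₂ω₂ sin(θ₂−θ₃) / [r₄ sin(θ₄−θ₃)].
Numerator sine = +0.90334; denominator sine = +0.99844.
Result = 0.0645·7.33·(+0.90334) / (0.2153·(+0.99844)) = +1.9869 rad/s; magnitude 1.9869 rad/s.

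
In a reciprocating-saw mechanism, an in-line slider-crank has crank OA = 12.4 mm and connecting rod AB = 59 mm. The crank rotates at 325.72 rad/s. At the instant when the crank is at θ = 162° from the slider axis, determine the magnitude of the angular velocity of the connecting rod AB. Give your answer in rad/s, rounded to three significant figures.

ω = 325.7 rad/s
The rod makes angle φ with the slider axis where L sinφ = r sinθ; differentiating, L cosφ·φ̇ = r ω cosθ.
L cosφ = √(L² − r² sin²θ) = 0.058875 m.
|ω_rod| = r ω |cosθ| / √(L² − r² sin²θ) = 0.0124·325.7·0.95106/0.058875 = 65.244 rad/s.

65.2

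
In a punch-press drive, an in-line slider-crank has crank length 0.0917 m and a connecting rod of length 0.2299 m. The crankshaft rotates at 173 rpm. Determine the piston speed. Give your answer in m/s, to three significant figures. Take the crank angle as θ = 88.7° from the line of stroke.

ω = 2π·173/60 = 18.12 rad/s
For an in-line slider-crank, x = r cosθ + √(L² − r² sin²θ), so v = −rω sinθ·[1 + r cosθ/√(L² − r² sin²θ)].
With r = 0.0917 m, L = 0.2299 m, θ = 88.7°: √(L² − r² sin²θ) = 0.21083 m.
v = −0.0917·18.12·0.99974·[1 + 0.0917·0.02269/0.21083] = -1.6772 m/s.
|v| = 1.6772 m/s.

1.68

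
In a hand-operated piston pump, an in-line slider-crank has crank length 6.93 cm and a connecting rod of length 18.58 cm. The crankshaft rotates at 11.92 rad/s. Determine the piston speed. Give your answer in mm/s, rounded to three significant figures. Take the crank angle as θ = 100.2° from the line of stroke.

755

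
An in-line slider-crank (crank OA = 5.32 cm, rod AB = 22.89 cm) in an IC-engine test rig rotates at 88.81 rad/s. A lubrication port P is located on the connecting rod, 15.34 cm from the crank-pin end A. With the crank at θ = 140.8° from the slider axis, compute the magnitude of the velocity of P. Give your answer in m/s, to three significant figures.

ω = 88.81 rad/s.  Crank-pin speed |V_A| = rω = 4.7247 m/s, perpendicular to OA.
Rod angle: sinφ = −(r/L) sinθ ⇒ φ = -8.447°; ω_rod = −rω cosθ/√(L²−r²sin²θ) = +16.171 rad/s.
V_P = V_A + ω_rod × AP, with AP = 0.1534 m along the rod.
Components: V_Px = −rω sinθ − a·ω_rod·sinφ = -2.6218 m/s;  V_Py = rω cosθ + a·ω_rod·cosφ = -1.2077 m/s.
|V_P| = √(V_Px² + V_Py²) = 2.8865 m/s.

2.89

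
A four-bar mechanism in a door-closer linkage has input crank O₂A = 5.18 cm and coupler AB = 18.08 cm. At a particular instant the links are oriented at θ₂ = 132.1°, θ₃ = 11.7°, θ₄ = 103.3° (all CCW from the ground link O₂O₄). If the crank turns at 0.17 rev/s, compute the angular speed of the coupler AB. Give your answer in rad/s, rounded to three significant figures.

ω₂ = 1.068 rad/s (from 0.17 rev/s).
Differentiating the loop-closure r₂e^{iθ₂}+r₃e^{iθ₃}=r₁+r₄e^{iθ₄} gives r₂ω₂e^{iθ₂}+r₃ω₃e^{iθ₃}=r₄ω₄e^{iθ₄}.
Eliminating the other unknown: ω₃ = r₂ω₂ sin(θ₄−θ₂) / [r₃ sin(θ₃−θ₄)].
Numerator sine = -0.48175; denominator sine = -0.99961.
Result = 0.0518·1.068·(-0.48175) / (0.1808·(-0.99961)) = +0.14749 rad/s; magnitude 0.14749 rad/s.

0.147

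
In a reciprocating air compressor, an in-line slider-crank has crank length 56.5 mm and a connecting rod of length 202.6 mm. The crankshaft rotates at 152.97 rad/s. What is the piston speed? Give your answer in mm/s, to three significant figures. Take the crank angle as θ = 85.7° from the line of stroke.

8810

ω = 153 rad/s
For an in-line slider-crank, x = r cosθ + √(L² − r² sin²θ), so v = −rω sinθ·[1 + r cosθ/√(L² − r² sin²θ)].
With r = 0.0565 m, L = 0.2026 m, θ = 85.7°: √(L² − r² sin²θ) = 0.19461 m.
v = −0.0565·153·0.99719·[1 + 0.0565·0.07498/0.19461] = -8.8061 m/s.
|v| = 8.8061 m/s = 8806.1 mm/s.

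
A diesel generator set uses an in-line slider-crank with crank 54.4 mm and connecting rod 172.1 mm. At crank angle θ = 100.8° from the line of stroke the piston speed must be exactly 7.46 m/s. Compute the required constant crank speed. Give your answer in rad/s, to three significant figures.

149

For an in-line slider-crank, |v_piston| = rω|sinθ|·[1 + r cosθ/√(L² − r² sin²θ)].
With r = 0.0544 m, L = 0.1721 m, θ = 100.8°: the bracketed kinematic factor |dx/dθ| = 0.050107 m.
ω = v/|dx/dθ| = 7.46/0.050107 = 148.88 rad/s.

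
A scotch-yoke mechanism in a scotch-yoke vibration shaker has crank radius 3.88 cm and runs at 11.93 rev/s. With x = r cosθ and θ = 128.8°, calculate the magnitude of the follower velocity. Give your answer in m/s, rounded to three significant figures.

2.27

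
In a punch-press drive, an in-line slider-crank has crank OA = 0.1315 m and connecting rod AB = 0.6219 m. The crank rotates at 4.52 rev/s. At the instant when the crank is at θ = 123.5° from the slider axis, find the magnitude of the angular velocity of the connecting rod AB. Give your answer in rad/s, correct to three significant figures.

ω = 28.4 rad/s (converted from 4.52 rev/s).
The rod makes angle φ with the slider axis where L sinφ = r sinθ; differentiating, L cosφ·φ̇ = r ω cosθ.
L cosφ = √(L² − r² sin²θ) = 0.61216 m.
|ω_rod| = r ω |cosθ| / √(L² − r² sin²θ) = 0.1315·28.4·0.55194/0.61216 = 3.3672 rad/s.

3.37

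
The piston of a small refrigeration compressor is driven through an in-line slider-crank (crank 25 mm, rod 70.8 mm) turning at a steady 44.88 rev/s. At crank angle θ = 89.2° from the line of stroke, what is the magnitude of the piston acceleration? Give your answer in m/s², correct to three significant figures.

ω = 2π·44.9 = 282 rad/s
x(θ) = r cosθ + √(L² − r² sin²θ); with ω constant, a = ω²·d²x/dθ².
d²x/dθ² = −r cosθ − r²(cos2θ)/√u − r⁴ sin²2θ/(4u^{3/2}),  u = L² − r² sin²θ = 0.00438776 m².
Substituting r = 0.025 m, L = 0.0708 m, θ = 89.2°: d²x/dθ² = +0.0090824 m.
a = ω²·d²x/dθ² = (282)²·(+0.0090824) = +722.21 m/s²;  |a| = 722.21 m/s².

722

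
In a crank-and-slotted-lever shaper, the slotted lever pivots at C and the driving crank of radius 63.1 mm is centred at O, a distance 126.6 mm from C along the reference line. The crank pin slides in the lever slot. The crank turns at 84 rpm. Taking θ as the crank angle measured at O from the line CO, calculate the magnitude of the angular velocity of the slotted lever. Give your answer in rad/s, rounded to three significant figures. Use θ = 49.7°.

2.65

ω = 8.796 rad/s (from 84 rpm).
Crank pin A relative to C: A = (d + r cosθ, r sinθ); lever angle φ = atan2(r sinθ, d + r cosθ).
Differentiating tanφ: φ̇ = rω(d cosθ + r)/(d² + r² + 2dr cosθ).
d² + r² + 2dr cosθ = |CA|² = 0.0303429 m²;  d cosθ + r = +0.14498 m.
|ω_lever| = |0.0631·8.796·+0.14498| / 0.0303429 = 2.6522 rad/s.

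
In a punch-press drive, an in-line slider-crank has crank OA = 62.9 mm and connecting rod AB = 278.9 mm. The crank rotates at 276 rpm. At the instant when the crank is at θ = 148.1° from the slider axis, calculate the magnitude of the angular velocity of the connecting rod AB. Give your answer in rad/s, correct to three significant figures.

ω = 28.9 rad/s (converted from 276 rpm).
The rod makes angle φ with the slider axis where L sinφ = r sinθ; differentiating, L cosφ·φ̇ = r ω cosθ.
L cosφ = √(L² − r² sin²θ) = 0.27691 m.
|ω_rod| = r ω |cosθ| / √(L² − r² sin²θ) = 0.0629·28.9·0.84897/0.27691 = 5.5736 rad/s.

5.57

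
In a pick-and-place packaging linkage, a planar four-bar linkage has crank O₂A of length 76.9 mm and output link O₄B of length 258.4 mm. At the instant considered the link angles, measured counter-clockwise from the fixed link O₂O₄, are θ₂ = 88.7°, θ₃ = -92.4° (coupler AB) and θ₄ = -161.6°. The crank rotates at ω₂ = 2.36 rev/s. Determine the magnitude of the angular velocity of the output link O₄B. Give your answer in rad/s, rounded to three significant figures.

0.0906

ω₂ = 14.83 rad/s (from 2.36 rev/s).
Differentiating the loop-closure r₂e^{iθ₂}+r₃e^{iθ₃}=r₁+r₄e^{iθ₄} gives r₂ω₂e^{iθ₂}+r₃ω₃e^{iθ₃}=r₄ω₄e^{iθ₄}.
Eliminating the other unknown: ω₄ = r₂ω₂ sin(θ₂−θ₃) / [r₄ sin(θ₄−θ₃)].
Numerator sine = -0.01920; denominator sine = -0.93483.
Result = 0.0769·14.83·(-0.01920) / (0.2584·(-0.93483)) = +0.090623 rad/s; magnitude 0.090623 rad/s.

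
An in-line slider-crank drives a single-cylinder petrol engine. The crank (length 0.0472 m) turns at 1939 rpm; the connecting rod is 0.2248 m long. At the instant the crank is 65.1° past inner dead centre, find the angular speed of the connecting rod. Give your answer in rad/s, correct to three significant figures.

18.3

ω = 203.1 rad/s (converted from 1939 rpm).
The rod makes angle φ with the slider axis where L sinφ = r sinθ; differentiating, L cosφ·φ̇ = r ω cosθ.
L cosφ = √(L² − r² sin²θ) = 0.22069 m.
|ω_rod| = r ω |cosθ| / √(L² − r² sin²θ) = 0.0472·203.1·0.42104/0.22069 = 18.285 rad/s.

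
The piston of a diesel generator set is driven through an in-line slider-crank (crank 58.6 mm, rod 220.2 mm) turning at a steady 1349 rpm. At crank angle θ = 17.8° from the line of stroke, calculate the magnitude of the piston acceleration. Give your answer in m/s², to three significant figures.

1370

ω = 2π·1349/60 = 141.3 rad/s
x(θ) = r cosθ + √(L² − r² sin²θ); with ω constant, a = ω²·d²x/dθ².
d²x/dθ² = −r cosθ − r²(cos2θ)/√u − r⁴ sin²2θ/(4u^{3/2}),  u = L² − r² sin²θ = 0.0481671 m².
Substituting r = 0.0586 m, L = 0.2202 m, θ = 17.8°: d²x/dθ² = -0.068612 m.
a = ω²·d²x/dθ² = (141.3)²·(-0.068612) = -1369.2 m/s²;  |a| = 1369.2 m/s².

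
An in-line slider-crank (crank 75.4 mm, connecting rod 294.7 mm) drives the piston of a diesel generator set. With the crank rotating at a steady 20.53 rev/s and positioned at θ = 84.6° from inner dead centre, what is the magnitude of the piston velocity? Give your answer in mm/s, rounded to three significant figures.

ω = 2π·20.5 = 129 rad/s
For an in-line slider-crank, x = r cosθ + √(L² − r² sin²θ), so v = −rω sinθ·[1 + r cosθ/√(L² − r² sin²θ)].
With r = 0.0754 m, L = 0.2947 m, θ = 84.6°: √(L² − r² sin²θ) = 0.28498 m.
v = −0.0754·129·0.99556·[1 + 0.0754·0.09411/0.28498] = -9.9241 m/s.
|v| = 9.9241 m/s = 9924.1 mm/s.

9920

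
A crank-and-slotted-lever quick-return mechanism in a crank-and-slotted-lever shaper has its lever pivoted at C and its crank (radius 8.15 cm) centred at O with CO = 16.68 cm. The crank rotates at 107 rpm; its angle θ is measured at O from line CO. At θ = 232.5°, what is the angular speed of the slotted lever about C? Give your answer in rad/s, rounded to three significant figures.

1.02

ω = 11.21 rad/s (from 107 rpm).
Crank pin A relative to C: A = (d + r cosθ, r sinθ); lever angle φ = atan2(r sinθ, d + r cosθ).
Differentiating tanφ: φ̇ = rω(d cosθ + r)/(d² + r² + 2dr cosθ).
d² + r² + 2dr cosθ = |CA|² = 0.0179132 m²;  d cosθ + r = -0.020041 m.
|ω_lever| = |0.0815·11.21·-0.020041| / 0.0179132 = 1.0217 rad/s.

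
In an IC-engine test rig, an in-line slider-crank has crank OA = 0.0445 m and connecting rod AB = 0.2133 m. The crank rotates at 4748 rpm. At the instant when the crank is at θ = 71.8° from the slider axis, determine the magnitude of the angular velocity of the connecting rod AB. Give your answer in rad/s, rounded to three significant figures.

33.1

ω = 497.2 rad/s (converted from 4748 rpm).
The rod makes angle φ with the slider axis where L sinφ = r sinθ; differentiating, L cosφ·φ̇ = r ω cosθ.
L cosφ = √(L² − r² sin²θ) = 0.20907 m.
|ω_rod| = r ω |cosθ| / √(L² − r² sin²θ) = 0.0445·497.2·0.31233/0.20907 = 33.054 rad/s.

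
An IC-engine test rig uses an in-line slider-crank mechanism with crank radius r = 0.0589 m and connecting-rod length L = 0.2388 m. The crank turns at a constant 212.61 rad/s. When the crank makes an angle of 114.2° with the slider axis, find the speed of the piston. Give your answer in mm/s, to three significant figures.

ω = 212.6 rad/s
For an in-line slider-crank, x = r cosθ + √(L² − r² sin²θ), so v = −rω sinθ·[1 + r cosθ/√(L² − r² sin²θ)].
With r = 0.0589 m, L = 0.2388 m, θ = 114.2°: √(L² − r² sin²θ) = 0.23268 m.
v = −0.0589·212.6·0.91212·[1 + 0.0589·-0.40992/0.23268] = -10.237 m/s.
|v| = 10.237 m/s = 10237 mm/s.

10200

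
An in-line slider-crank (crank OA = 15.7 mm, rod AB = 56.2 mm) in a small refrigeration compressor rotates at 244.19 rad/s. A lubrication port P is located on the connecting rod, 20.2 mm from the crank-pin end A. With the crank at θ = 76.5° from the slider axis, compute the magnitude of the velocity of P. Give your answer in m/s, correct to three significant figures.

ω = 244.2 rad/s.  Crank-pin speed |V_A| = rω = 3.8338 m/s, perpendicular to OA.
Rod angle: sinφ = −(r/L) sinθ ⇒ φ = -15.762°; ω_rod = −rω cosθ/√(L²−r²sin²θ) = -16.547 rad/s.
V_P = V_A + ω_rod × AP, with AP = 0.0202 m along the rod.
Components: V_Px = −rω sinθ − a·ω_rod·sinφ = -3.8187 m/s;  V_Py = rω cosθ + a·ω_rod·cosφ = +0.5733 m/s.
|V_P| = √(V_Px² + V_Py²) = 3.8614 m/s.

3.86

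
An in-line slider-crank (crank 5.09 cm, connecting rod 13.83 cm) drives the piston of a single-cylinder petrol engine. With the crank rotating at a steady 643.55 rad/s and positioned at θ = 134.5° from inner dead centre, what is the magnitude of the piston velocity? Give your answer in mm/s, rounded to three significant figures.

ω = 643.5 rad/s
For an in-line slider-crank, x = r cosθ + √(L² − r² sin²θ), so v = −rω sinθ·[1 + r cosθ/√(L² − r² sin²θ)].
With r = 0.0509 m, L = 0.1383 m, θ = 134.5°: √(L² − r² sin²θ) = 0.13345 m.
v = −0.0509·643.5·0.71325·[1 + 0.0509·-0.70091/0.13345] = -17.118 m/s.
|v| = 17.118 m/s = 17118 mm/s.

17100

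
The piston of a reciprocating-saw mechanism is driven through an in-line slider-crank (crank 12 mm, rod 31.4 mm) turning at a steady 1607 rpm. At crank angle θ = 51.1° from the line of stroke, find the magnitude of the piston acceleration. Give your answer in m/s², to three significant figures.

190

ω = 2π·1607/60 = 168.3 rad/s
x(θ) = r cosθ + √(L² − r² sin²θ); with ω constant, a = ω²·d²x/dθ².
d²x/dθ² = −r cosθ − r²(cos2θ)/√u − r⁴ sin²2θ/(4u^{3/2}),  u = L² − r² sin²θ = 0.000898745 m².
Substituting r = 0.012 m, L = 0.0314 m, θ = 51.1°: d²x/dθ² = -0.0067043 m.
a = ω²·d²x/dθ² = (168.3)²·(-0.0067043) = -189.86 m/s²;  |a| = 189.86 m/s².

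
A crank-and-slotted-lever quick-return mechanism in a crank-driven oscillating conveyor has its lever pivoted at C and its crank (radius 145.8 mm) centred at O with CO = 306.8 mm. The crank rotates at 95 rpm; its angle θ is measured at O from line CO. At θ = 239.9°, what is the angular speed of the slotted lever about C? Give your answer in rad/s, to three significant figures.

ω = 9.948 rad/s (from 95 rpm).
Crank pin A relative to C: A = (d + r cosθ, r sinθ); lever angle φ = atan2(r sinθ, d + r cosθ).
Differentiating tanφ: φ̇ = rω(d cosθ + r)/(d² + r² + 2dr cosθ).
d² + r² + 2dr cosθ = |CA|² = 0.0705173 m²;  d cosθ + r = -0.0080635 m.
|ω_lever| = |0.1458·9.948·-0.0080635| / 0.0705173 = 0.16586 rad/s.

0.166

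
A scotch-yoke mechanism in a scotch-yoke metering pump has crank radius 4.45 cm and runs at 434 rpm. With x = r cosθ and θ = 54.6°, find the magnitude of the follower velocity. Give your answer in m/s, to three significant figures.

1.65

ω = 45.45 rad/s (from 434 rpm).
x = r cosθ ⇒ ẋ = −rω sinθ.
|v| = rω|sinθ| = 0.0445·45.45·|sin 54.6°| = 1.6486 m/s.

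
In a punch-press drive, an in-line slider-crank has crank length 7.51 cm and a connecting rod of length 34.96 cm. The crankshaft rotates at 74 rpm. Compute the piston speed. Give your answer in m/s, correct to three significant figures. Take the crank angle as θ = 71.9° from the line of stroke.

0.591

ω = 2π·74/60 = 7.749 rad/s
For an in-line slider-crank, x = r cosθ + √(L² − r² sin²θ), so v = −rω sinθ·[1 + r cosθ/√(L² − r² sin²θ)].
With r = 0.0751 m, L = 0.3496 m, θ = 71.9°: √(L² − r² sin²θ) = 0.34223 m.
v = −0.0751·7.749·0.95052·[1 + 0.0751·0.31068/0.34223] = -0.59088 m/s.
|v| = 0.59088 m/s.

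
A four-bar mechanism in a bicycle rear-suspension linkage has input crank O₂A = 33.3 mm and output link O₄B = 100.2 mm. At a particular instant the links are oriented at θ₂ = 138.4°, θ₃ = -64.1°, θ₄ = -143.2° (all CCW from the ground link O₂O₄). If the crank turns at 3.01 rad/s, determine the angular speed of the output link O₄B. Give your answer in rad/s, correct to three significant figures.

0.390

ω₂ = 3.01 rad/s
Differentiating the loop-closure r₂e^{iθ₂}+r₃e^{iθ₃}=r₁+r₄e^{iθ₄} gives r₂ω₂e^{iθ₂}+r₃ω₃e^{iθ₃}=r₄ω₄e^{iθ₄}.
Eliminating the other unknown: ω₄ = r₂ω₂ sin(θ₂−θ₃) / [r₄ sin(θ₄−θ₃)].
Numerator sine = -0.38268; denominator sine = -0.98196.
Result = 0.0333·3.01·(-0.38268) / (0.1002·(-0.98196)) = +0.38984 rad/s; magnitude 0.38984 rad/s.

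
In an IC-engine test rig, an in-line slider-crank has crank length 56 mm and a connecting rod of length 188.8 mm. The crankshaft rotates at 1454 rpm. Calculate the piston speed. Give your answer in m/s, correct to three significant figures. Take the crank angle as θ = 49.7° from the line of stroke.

7.78

ω = 2π·1454/60 = 152.3 rad/s
For an in-line slider-crank, x = r cosθ + √(L² − r² sin²θ), so v = −rω sinθ·[1 + r cosθ/√(L² − r² sin²θ)].
With r = 0.056 m, L = 0.1888 m, θ = 49.7°: √(L² − r² sin²θ) = 0.18391 m.
v = −0.056·152.3·0.76267·[1 + 0.056·0.64679/0.18391] = -7.7838 m/s.
|v| = 7.7838 m/s.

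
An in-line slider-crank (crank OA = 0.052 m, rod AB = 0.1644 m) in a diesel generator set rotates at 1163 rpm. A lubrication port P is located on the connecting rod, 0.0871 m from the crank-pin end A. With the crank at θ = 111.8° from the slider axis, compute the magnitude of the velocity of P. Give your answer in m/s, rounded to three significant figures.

5.61

ω = 121.8 rad/s.  Crank-pin speed |V_A| = rω = 6.333 m/s, perpendicular to OA.
Rod angle: sinφ = −(r/L) sinθ ⇒ φ = -17.079°; ω_rod = −rω cosθ/√(L²−r²sin²θ) = +14.966 rad/s.
V_P = V_A + ω_rod × AP, with AP = 0.0871 m along the rod.
Components: V_Px = −rω sinθ − a·ω_rod·sinφ = -5.4973 m/s;  V_Py = rω cosθ + a·ω_rod·cosφ = -1.1058 m/s.
|V_P| = √(V_Px² + V_Py²) = 5.6074 m/s.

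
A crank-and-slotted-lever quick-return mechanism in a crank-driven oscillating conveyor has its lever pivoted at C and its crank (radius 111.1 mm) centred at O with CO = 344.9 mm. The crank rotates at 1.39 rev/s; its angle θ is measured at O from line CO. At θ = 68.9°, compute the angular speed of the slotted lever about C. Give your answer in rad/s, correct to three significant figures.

1.44

ω = 8.734 rad/s (from 1.39 rev/s).
Crank pin A relative to C: A = (d + r cosθ, r sinθ); lever angle φ = atan2(r sinθ, d + r cosθ).
Differentiating tanφ: φ̇ = rω(d cosθ + r)/(d² + r² + 2dr cosθ).
d² + r² + 2dr cosθ = |CA|² = 0.158888 m²;  d cosθ + r = +0.23526 m.
|ω_lever| = |0.1111·8.734·+0.23526| / 0.158888 = 1.4367 rad/s.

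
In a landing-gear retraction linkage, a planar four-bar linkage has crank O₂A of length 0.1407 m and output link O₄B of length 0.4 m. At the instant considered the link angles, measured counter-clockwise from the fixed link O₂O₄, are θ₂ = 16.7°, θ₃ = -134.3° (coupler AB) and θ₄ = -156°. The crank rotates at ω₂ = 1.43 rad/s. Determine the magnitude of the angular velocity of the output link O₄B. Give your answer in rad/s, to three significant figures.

0.660

ω₂ = 1.43 rad/s
Differentiating the loop-closure r₂e^{iθ₂}+r₃e^{iθ₃}=r₁+r₄e^{iθ₄} gives r₂ω₂e^{iθ₂}+r₃ω₃e^{iθ₃}=r₄ω₄e^{iθ₄}.
Eliminating the other unknown: ω₄ = r₂ω₂ sin(θ₂−θ₃) / [r₄ sin(θ₄−θ₃)].
Numerator sine = +0.48481; denominator sine = -0.36975.
Result = 0.1407·1.43·(+0.48481) / (0.4·(-0.36975)) = -0.65953 rad/s; magnitude 0.65953 rad/s.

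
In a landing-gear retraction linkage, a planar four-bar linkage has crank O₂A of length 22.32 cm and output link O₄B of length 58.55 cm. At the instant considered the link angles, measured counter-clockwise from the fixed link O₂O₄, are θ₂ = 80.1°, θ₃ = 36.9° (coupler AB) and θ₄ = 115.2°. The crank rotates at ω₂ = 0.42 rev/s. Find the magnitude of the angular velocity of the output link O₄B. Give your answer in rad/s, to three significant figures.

0.703

ω₂ = 2.639 rad/s (from 0.42 rev/s).
Differentiating the loop-closure r₂e^{iθ₂}+r₃e^{iθ₃}=r₁+r₄e^{iθ₄} gives r₂ω₂e^{iθ₂}+r₃ω₃e^{iθ₃}=r₄ω₄e^{iθ₄}.
Eliminating the other unknown: ω₄ = r₂ω₂ sin(θ₂−θ₃) / [r₄ sin(θ₄−θ₃)].
Numerator sine = +0.68455; denominator sine = +0.97922.
Result = 0.2232·2.639·(+0.68455) / (0.5855·(+0.97922)) = +0.70326 rad/s; magnitude 0.70326 rad/s.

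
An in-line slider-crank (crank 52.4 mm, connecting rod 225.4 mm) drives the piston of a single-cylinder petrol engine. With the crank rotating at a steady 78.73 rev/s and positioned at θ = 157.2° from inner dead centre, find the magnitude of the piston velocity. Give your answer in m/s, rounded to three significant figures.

ω = 2π·78.7 = 494.7 rad/s
For an in-line slider-crank, x = r cosθ + √(L² − r² sin²θ), so v = −rω sinθ·[1 + r cosθ/√(L² − r² sin²θ)].
With r = 0.0524 m, L = 0.2254 m, θ = 157.2°: √(L² − r² sin²θ) = 0.22448 m.
v = −0.0524·494.7·0.38752·[1 + 0.0524·-0.92186/0.22448] = -7.8833 m/s.
|v| = 7.8833 m/s.

7.88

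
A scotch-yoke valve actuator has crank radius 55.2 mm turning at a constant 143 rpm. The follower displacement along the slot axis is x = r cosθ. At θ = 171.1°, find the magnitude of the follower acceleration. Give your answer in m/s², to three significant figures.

ω = 14.97 rad/s (from 143 rpm).
x = r cosθ ⇒ ẍ = −rω² cosθ (ω constant).
|a| = rω²|cosθ| = 0.0552·(14.97)²·|cos 171.1°| = 12.229 m/s².

12.2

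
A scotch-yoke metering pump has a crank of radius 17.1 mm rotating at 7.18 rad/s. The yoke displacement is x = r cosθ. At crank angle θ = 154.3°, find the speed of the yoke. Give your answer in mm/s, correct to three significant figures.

53.2

ω = 7.18 rad/s
x = r cosθ ⇒ ẋ = −rω sinθ.
|v| = rω|sinθ| = 0.0171·7.18·|sin 154.3°| = 0.053244 m/s = 53.244 mm/s.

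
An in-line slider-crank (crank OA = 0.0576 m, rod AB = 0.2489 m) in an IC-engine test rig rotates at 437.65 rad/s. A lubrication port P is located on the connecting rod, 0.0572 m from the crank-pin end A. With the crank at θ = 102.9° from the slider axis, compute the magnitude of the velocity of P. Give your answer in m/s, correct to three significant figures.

ω = 437.6 rad/s.  Crank-pin speed |V_A| = rω = 25.209 m/s, perpendicular to OA.
Rod angle: sinφ = −(r/L) sinθ ⇒ φ = -13.037°; ω_rod = −rω cosθ/√(L²−r²sin²θ) = +23.209 rad/s.
V_P = V_A + ω_rod × AP, with AP = 0.0572 m along the rod.
Components: V_Px = −rω sinθ − a·ω_rod·sinφ = -24.273 m/s;  V_Py = rω cosθ + a·ω_rod·cosφ = -4.3345 m/s.
|V_P| = √(V_Px² + V_Py²) = 24.657 m/s.

24.7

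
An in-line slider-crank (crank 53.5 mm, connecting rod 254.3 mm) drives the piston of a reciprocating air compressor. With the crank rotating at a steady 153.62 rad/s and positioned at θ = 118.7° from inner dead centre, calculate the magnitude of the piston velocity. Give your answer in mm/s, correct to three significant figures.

6470

ω = 153.6 rad/s
For an in-line slider-crank, x = r cosθ + √(L² − r² sin²θ), so v = −rω sinθ·[1 + r cosθ/√(L² − r² sin²θ)].
With r = 0.0535 m, L = 0.2543 m, θ = 118.7°: √(L² − r² sin²θ) = 0.24993 m.
v = −0.0535·153.6·0.87715·[1 + 0.0535·-0.48022/0.24993] = -6.4679 m/s.
|v| = 6.4679 m/s = 6467.9 mm/s.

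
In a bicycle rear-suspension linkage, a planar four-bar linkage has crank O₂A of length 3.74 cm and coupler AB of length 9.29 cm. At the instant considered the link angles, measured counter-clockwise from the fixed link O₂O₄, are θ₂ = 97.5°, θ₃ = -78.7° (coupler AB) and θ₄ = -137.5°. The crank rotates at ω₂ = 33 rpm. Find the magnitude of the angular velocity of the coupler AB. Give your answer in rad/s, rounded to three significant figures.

1.33

ω₂ = 3.456 rad/s (from 33 rpm).
Differentiating the loop-closure r₂e^{iθ₂}+r₃e^{iθ₃}=r₁+r₄e^{iθ₄} gives r₂ω₂e^{iθ₂}+r₃ω₃e^{iθ₃}=r₄ω₄e^{iθ₄}.
Eliminating the other unknown: ω₃ = r₂ω₂ sin(θ₄−θ₂) / [r₃ sin(θ₃−θ₄)].
Numerator sine = +0.81915; denominator sine = +0.85536.
Result = 0.0374·3.456·(+0.81915) / (0.0929·(+0.85536)) = +1.3323 rad/s; magnitude 1.3323 rad/s.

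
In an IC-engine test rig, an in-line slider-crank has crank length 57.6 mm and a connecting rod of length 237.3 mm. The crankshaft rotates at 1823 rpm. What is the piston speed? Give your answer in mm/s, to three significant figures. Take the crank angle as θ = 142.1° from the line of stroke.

5450

ω = 2π·1823/60 = 190.9 rad/s
For an in-line slider-crank, x = r cosθ + √(L² − r² sin²θ), so v = −rω sinθ·[1 + r cosθ/√(L² − r² sin²θ)].
With r = 0.0576 m, L = 0.2373 m, θ = 142.1°: √(L² − r² sin²θ) = 0.23465 m.
v = −0.0576·190.9·0.61429·[1 + 0.0576·-0.78908/0.23465] = -5.4463 m/s.
|v| = 5.4463 m/s = 5446.3 mm/s.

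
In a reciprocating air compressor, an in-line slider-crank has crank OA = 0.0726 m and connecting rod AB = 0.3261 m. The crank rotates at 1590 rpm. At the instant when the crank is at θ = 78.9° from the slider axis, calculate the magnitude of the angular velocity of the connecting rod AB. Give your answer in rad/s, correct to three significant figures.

7.31

ω = 166.5 rad/s (converted from 1590 rpm).
The rod makes angle φ with the slider axis where L sinφ = r sinθ; differentiating, L cosφ·φ̇ = r ω cosθ.
L cosφ = √(L² − r² sin²θ) = 0.31822 m.
|ω_rod| = r ω |cosθ| / √(L² − r² sin²θ) = 0.0726·166.5·0.19252/0.31822 = 7.3133 rad/s.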